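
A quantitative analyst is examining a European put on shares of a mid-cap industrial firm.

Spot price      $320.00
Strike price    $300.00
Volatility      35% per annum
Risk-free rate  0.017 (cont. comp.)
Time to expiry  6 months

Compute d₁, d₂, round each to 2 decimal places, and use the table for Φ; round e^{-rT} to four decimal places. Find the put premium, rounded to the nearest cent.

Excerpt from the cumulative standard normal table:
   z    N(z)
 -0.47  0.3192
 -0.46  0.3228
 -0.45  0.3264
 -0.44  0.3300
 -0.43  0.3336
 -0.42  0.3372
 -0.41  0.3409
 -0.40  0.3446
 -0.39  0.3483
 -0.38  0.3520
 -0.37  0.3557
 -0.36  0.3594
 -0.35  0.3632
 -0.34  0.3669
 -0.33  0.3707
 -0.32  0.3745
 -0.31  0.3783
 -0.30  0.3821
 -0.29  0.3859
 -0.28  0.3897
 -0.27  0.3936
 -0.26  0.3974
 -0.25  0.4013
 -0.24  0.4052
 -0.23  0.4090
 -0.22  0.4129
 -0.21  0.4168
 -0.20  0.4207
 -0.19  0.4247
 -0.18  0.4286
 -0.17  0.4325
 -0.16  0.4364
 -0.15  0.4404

$20.74

σ√T = 0.35 × 0.7071 = 0.2475
d₁ = [ln(320/300) + (0.017 + 0.35²/2)·0.5] / 0.2475 = [0.0645 + 0.0391] / 0.2475 = 0.4189 → 0.42
d₂ = d₁ − σ√T = 0.4189 − 0.2475 = 0.1714 → 0.17
e^(−rT) = e^(−0.017·0.5) = 0.9915
N(−d₂) = N(-0.17) = 0.4325;  N(−d₁) = N(-0.42) = 0.3372
P = 300·0.9915·0.4325 − 320·0.3372 = 128.6471 − 107.9040 = 20.7431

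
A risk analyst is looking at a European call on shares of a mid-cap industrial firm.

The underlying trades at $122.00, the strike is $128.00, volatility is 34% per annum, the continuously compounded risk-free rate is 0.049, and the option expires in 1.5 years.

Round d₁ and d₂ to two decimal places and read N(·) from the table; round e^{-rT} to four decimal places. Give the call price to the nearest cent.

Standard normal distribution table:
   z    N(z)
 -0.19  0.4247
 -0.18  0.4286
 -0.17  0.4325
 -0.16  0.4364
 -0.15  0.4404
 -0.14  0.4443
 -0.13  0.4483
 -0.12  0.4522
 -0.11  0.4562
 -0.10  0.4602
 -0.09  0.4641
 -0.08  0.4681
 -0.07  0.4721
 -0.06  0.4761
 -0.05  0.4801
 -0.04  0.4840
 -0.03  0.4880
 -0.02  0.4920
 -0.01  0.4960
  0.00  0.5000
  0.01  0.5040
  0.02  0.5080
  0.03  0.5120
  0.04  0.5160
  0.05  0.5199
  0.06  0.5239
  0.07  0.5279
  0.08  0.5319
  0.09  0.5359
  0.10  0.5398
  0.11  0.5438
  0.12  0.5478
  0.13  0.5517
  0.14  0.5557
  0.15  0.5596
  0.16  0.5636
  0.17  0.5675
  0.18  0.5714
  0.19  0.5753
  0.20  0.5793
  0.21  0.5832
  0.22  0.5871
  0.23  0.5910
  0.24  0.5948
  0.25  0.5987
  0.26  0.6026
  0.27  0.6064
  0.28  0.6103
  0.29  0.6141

$21.61

σ√T = 0.34 × 1.2247 = 0.4164
d₁ = [ln(122/128) + (0.049 + 0.34²/2)·1.5] / 0.4164 = [-0.0480 + 0.1602] / 0.4164 = 0.2694 ≈ 0.27
d₂ = d₁ − σ√T = 0.2694 − 0.4164 = -0.1470 ≈ -0.15
exp(−rT) = exp(−0.049·1.5) = 0.9291
C = 122·N(0.27) − 128·0.9291·N(-0.15) = 122·0.6064 − 128·0.9291·0.4404 = 73.9808 − 52.3745 = 21.6063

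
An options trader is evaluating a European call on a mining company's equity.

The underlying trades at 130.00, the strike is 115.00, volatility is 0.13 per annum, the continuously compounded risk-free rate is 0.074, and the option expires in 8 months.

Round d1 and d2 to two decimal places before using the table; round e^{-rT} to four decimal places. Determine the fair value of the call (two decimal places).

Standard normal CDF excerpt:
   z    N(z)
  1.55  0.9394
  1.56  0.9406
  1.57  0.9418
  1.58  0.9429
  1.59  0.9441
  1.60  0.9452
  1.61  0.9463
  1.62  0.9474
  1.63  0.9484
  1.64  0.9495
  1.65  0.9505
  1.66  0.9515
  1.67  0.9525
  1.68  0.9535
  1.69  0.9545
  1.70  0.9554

20.73

σ√T = 0.13 × 0.8165 = 0.1061
d₁ = [ln(130/115) + (0.074 + 0.13²/2)·0.6667] / 0.1061 = [0.1226 + 0.0550] / 0.1061 = 1.6729 → 1.67
d₂ = d₁ − σ√T = 1.6729 − 0.1061 = 1.5668 → 1.57
e^(−rT) = e^(−0.074·0.6667) = 0.9519
C = 130·N(1.67) − 115·0.9519·N(1.57) = 130·0.9525 − 115·0.9519·0.9418 = 123.8250 − 103.0974 = 20.7276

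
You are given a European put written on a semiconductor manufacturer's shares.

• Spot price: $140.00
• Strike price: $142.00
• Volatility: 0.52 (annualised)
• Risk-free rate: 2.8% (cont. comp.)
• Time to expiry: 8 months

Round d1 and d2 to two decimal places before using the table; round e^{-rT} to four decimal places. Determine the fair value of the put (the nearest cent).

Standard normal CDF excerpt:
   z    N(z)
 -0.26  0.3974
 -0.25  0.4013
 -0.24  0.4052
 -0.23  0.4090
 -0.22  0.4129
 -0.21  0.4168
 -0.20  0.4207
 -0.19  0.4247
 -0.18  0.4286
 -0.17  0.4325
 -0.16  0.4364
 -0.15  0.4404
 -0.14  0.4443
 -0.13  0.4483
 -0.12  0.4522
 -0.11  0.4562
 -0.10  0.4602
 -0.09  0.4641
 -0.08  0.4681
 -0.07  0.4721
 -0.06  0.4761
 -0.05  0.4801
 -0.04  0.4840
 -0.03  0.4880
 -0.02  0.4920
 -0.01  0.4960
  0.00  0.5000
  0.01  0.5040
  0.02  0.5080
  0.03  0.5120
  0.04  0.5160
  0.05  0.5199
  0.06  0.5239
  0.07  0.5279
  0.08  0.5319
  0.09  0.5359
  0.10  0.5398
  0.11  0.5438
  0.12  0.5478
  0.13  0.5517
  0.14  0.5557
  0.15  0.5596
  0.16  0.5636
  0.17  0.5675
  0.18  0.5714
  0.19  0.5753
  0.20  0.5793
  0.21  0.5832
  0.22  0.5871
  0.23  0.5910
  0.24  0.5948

T = 0.6667;  σ√T = 0.4246
d₁ = [ln(140/142) + (0.028 + 0.52²/2)·0.6667] / 0.4246 = [-0.0142 + 0.1088] / 0.4246 = 0.2228 ⇒ 0.22
d₂ = d₁ − σ√T = 0.2228 − 0.4246 = -0.2017 ⇒ -0.20
e^(−rT) = e^(−0.028·0.6667) = 0.9815
P = 142·0.9815·N(0.20) − 140·N(-0.22) = 142·0.9815·0.5793 − 140·0.4129 = 80.7388 − 57.8060 = 22.9328

$22.93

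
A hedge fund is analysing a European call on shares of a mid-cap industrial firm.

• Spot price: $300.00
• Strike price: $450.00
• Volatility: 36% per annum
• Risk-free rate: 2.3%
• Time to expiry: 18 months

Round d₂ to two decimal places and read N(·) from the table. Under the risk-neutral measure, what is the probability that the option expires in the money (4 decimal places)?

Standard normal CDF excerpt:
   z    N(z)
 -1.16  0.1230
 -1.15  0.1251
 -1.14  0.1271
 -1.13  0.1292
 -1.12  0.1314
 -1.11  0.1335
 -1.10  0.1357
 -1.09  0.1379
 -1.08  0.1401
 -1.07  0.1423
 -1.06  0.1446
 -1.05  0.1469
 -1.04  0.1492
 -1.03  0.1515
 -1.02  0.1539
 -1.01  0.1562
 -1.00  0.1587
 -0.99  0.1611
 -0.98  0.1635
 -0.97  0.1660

T = 1.5;  σ√T = 0.4409
ln(S/K) + (r + σ²/2)T = ln(300/450) + (0.023 + 0.36²/2)·1.5 = -0.4055 + 0.1317 = -0.2738
d₁ = -0.2738 / 0.4409 = -0.6209 ⇒ -0.62
d₂ = d₁ − σ√T = -0.6209 − 0.4409 = -1.0618 ⇒ -1.06
Risk-neutral Pr[S_T > K] = N(d₂) = N(-1.06) = 0.1446

0.1446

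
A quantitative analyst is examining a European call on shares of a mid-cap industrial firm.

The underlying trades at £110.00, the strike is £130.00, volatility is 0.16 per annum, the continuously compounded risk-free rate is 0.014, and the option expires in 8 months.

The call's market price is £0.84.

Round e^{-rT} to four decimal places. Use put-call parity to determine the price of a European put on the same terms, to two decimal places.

£19.63

exp(−rT) = exp(−0.014·0.6667) = 0.9907
Put-call parity: C − P = S − K·e^(−rT) = 110 − 130·0.9907 = 110 − 128.7910 = -18.7910
P = C − (C − P) = 0.84 − (-18.7910) = 19.6310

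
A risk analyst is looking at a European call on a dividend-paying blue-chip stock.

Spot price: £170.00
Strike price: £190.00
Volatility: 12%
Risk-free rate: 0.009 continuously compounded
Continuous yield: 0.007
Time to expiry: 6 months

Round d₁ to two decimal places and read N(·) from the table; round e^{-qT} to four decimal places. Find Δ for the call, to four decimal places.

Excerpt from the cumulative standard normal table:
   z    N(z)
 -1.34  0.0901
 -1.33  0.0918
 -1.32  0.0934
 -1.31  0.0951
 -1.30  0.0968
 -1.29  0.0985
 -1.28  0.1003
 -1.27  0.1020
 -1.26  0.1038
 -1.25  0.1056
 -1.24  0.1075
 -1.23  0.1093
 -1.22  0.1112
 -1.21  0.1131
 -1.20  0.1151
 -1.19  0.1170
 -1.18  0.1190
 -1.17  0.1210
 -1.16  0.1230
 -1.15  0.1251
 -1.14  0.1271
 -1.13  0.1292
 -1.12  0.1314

T = 0.5;  σ√T = 0.0849
d₁ = [ln(170/190) + (0.009 − 0.007 + 0.12²/2)·0.5] / 0.0849 = [-0.1112 + 0.0046] / 0.0849 = -1.2566 → -1.26
N(d₁) = N(-1.26) = 0.1038
Δ_call = e^(−qT)·N(d₁) = 0.9965·0.1038 = 0.1034

0.1034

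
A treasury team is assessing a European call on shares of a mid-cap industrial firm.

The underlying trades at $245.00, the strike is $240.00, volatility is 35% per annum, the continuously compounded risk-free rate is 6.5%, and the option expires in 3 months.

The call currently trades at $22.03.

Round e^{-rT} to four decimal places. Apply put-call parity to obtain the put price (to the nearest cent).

$13.17

exp(−rT) = exp(−0.065·0.25) = 0.9839
Put-call parity: C − P = S − K·e^(−rT) = 245 − 240·0.9839 = 245 − 236.1360 = 8.8640
P = C − (C − P) = 22.03 − (8.8640) = 13.1660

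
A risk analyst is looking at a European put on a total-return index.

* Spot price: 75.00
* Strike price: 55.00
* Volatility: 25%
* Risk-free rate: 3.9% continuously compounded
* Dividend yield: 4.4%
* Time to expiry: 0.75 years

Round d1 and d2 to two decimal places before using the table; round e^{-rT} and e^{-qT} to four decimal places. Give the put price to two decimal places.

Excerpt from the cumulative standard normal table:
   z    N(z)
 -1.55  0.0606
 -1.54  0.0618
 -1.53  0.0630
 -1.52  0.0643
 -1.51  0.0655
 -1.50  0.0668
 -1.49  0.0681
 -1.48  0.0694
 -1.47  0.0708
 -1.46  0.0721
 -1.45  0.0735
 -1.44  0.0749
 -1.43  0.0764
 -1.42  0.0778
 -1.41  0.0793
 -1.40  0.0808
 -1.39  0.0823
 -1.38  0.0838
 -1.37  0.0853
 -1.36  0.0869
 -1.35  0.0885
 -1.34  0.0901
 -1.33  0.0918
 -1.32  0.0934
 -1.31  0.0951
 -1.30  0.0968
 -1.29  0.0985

σ√T = 0.25·√0.75 = 0.2165
d₁ = [ln(75/55) + (0.039 − 0.044 + ½·0.25²)·0.75] / (σ√T) = (0.3102 + 0.0197) / 0.2165 = 1.5235 → 1.52
d₂ = 1.5235 − 0.2165 = 1.3070 → 1.31
exp(−qT) = exp(−0.044·0.75) = 0.9675;  exp(−rT) = exp(−0.039·0.75) = 0.9712
N(−d₂) = N(-1.31) = 0.0951;  N(−d₁) = N(-1.52) = 0.0643
P = 55·0.9712·0.0951 − 75·0.9675·0.0643 = 5.0799 − 4.6658 = 0.4141

0.41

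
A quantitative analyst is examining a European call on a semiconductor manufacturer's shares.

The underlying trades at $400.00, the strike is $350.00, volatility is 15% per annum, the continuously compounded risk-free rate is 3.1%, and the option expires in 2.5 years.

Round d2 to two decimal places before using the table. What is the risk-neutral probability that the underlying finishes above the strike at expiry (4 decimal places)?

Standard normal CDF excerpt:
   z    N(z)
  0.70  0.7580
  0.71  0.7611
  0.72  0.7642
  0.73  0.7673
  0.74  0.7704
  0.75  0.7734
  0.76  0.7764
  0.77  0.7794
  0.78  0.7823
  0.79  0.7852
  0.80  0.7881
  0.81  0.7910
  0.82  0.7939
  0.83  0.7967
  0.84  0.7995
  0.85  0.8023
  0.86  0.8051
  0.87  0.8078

0.7794

T = 2.5;  σ√T = 0.2372
d₁ = [ln(400/350) + (0.031 + 0.15²/2)·2.5] / 0.2372 = [0.1335 + 0.1056] / 0.2372 = 1.0084 which rounds to 1.01
d₂ = d₁ − σ√T = 1.0084 − 0.2372 = 0.7712 which rounds to 0.77
Pr(exercise) under Q = N(d₂) = 0.7794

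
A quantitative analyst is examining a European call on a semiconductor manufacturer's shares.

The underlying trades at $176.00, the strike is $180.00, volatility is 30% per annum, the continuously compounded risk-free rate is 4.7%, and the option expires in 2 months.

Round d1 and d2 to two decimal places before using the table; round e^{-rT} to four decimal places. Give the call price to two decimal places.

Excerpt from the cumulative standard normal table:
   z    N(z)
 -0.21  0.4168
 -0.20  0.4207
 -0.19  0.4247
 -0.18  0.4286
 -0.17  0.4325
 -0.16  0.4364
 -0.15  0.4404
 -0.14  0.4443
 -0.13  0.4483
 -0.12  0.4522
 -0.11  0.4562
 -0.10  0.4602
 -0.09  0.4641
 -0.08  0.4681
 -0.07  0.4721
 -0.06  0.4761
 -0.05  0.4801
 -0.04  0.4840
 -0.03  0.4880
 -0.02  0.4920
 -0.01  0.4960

σ√T = 0.3·√0.1667 = 0.1225
ln(S/K) + (r + σ²/2)T = ln(176/180) + (0.047 + 0.3²/2)·0.1667 = -0.0225 + 0.0153 = -0.0071
d₁ = -0.0071 / 0.1225 = -0.0583 ≈ -0.06
d₂ = d₁ − σ√T = -0.0583 − 0.1225 = -0.1808 ≈ -0.18
exp(−rT) = exp(−0.047·0.1667) = 0.9922
N(d₁) = N(-0.06) = 0.4761;  N(d₂) = N(-0.18) = 0.4286
C = 176·0.4761 − 180·0.9922·0.4286 = 83.7936 − 76.5462 = 7.2474

$7.25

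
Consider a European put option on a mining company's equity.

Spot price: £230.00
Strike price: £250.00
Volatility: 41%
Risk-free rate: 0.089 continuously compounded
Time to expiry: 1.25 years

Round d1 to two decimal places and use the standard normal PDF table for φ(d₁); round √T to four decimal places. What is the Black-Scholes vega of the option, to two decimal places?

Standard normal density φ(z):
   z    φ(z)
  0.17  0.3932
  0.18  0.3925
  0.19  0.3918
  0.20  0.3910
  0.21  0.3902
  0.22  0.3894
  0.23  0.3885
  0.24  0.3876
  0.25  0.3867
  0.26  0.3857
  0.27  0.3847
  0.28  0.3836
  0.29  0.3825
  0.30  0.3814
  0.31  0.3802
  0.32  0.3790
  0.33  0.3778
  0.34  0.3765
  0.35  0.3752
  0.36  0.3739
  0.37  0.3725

T = 1.25;  σ√T = 0.4584
d₁ = [ln(230/250) + (0.089 + ½·0.41²)·1.25] / (σ√T) = (-0.0834 + 0.2163) / 0.4584 = 0.2900 which rounds to 0.29
√T = √1.25 = 1.1180
φ(d₁) = φ(0.29) = 0.3825
vega = S·φ(d₁)·√T = 230·0.3825·1.1180 = 98.3561
(Vega is the same for a European call and put with the same parameters.)

98.36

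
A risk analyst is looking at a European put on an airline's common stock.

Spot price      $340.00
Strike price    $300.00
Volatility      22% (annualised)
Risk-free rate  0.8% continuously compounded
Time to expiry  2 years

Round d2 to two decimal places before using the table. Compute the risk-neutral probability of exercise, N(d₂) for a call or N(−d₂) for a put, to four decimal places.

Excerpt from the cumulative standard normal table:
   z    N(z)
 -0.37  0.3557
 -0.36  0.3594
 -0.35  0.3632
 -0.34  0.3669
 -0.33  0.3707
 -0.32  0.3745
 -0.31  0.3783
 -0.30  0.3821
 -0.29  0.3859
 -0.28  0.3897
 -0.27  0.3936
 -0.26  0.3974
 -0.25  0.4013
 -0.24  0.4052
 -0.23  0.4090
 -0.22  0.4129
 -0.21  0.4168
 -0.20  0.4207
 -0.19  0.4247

0.3821

σ√T = 0.22 × 1.4142 = 0.3111
d₁ = [ln(340/300) + (0.008 + ½·0.22²)·2] / (σ√T) = (0.1252 + 0.0644) / 0.3111 = 0.6093 → 0.61
d₂ = 0.6093 − 0.3111 = 0.2982 → 0.30
Risk-neutral Pr[S_T < K] = N(−d₂) = N(-0.30) = 0.3821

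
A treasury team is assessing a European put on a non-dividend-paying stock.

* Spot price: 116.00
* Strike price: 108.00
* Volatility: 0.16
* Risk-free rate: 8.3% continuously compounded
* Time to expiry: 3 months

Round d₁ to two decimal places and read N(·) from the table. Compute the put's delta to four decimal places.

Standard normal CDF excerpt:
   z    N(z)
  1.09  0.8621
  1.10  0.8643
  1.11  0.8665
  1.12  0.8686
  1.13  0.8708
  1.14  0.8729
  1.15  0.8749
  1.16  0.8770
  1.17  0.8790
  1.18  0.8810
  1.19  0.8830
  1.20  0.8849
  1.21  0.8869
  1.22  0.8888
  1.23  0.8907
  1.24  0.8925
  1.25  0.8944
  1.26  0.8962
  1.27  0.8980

-0.1170

σ√T = 0.16 × 0.5000 = 0.0800
d₁ = [ln(116/108) + (0.083 + ½·0.16²)·0.25] / (σ√T) = (0.0715 + 0.0240) / 0.0800 = 1.1926 ≈ 1.19
N(d₁) = N(1.19) = 0.8830
Δ_put = N(d₁) − 1 = 0.8830 − 1 = -0.1170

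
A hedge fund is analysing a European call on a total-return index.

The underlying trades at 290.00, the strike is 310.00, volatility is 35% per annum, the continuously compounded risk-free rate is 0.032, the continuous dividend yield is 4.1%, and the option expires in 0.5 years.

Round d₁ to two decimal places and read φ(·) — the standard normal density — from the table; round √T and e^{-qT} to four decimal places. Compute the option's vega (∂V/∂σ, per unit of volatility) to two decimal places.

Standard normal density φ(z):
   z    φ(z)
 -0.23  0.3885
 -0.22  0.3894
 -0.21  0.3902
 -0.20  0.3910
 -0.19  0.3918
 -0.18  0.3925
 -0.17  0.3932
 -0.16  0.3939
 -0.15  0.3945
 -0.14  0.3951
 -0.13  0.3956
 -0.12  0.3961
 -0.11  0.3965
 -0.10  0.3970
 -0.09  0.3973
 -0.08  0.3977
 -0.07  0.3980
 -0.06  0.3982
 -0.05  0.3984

σ√T = 0.35 × 0.7071 = 0.2475
d₁ = [ln(290/310) + (0.032 − 0.041 + 0.35²/2)·0.5] / 0.2475 = [-0.0667 + 0.0261] / 0.2475 = -0.1639 ≈ -0.16
√T = √0.5 = 0.7071
φ(d₁) = φ(-0.16) = 0.3939
exp(−qT) = exp(−0.041·0.5) = 0.9797
vega = S·exp(−qT)·φ(d₁)·√T = 290·0.9797·0.3939·0.7071 = 79.1331
(Call and put vega coincide under Black-Scholes.)

79.13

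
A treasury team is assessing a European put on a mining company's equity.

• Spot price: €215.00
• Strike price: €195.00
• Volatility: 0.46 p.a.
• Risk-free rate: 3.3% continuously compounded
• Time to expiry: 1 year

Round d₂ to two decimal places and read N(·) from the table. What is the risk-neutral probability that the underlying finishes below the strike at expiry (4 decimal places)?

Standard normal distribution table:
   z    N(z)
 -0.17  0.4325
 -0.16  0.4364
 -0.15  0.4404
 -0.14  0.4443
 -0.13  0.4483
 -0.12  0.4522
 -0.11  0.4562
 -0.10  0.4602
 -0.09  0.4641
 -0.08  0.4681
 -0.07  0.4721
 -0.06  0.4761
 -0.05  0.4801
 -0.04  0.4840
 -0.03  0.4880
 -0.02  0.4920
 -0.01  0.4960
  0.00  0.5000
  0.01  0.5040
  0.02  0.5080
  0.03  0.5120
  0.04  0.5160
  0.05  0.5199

0.4801

T = 1;  σ√T = 0.4600
d₁ = [ln(215/195) + (0.033 + 0.46²/2)·1] / 0.4600 = [0.0976 + 0.1388] / 0.4600 = 0.5140 ⇒ 0.51
d₂ = d₁ − σ√T = 0.5140 − 0.4600 = 0.0540 ⇒ 0.05
Pr(exercise) under Q = N(−d₂) = N(-0.05) = 0.4801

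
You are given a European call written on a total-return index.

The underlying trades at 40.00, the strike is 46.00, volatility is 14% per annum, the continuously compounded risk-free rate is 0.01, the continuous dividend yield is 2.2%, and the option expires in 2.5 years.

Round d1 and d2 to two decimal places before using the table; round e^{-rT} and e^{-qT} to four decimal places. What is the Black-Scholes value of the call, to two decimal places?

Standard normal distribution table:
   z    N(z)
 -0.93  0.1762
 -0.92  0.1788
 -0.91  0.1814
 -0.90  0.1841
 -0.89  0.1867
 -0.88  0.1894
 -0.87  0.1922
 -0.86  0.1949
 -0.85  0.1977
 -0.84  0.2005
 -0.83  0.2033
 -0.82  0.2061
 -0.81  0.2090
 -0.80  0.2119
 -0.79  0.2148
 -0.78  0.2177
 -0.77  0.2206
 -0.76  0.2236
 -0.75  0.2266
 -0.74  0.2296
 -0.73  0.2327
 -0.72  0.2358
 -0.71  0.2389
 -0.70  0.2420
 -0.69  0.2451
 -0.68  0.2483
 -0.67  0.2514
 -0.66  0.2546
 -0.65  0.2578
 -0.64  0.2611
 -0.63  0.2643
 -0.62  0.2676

1.14

T = 2.5;  σ√T = 0.2214
d₁ = [ln(40/46) + (0.01 − 0.022 + ½·0.14²)·2.5] / (σ√T) = (-0.1398 − 0.0055) / 0.2214 = -0.6562 which rounds to -0.66
d₂ = -0.6562 − 0.2214 = -0.8776 which rounds to -0.88
e^(−qT) = e^(−0.022·2.5) = 0.9465;  e^(−rT) = e^(−0.01·2.5) = 0.9753
C = 40·0.9465·N(-0.66) − 46·0.9753·N(-0.88) = 40·0.9465·0.2546 − 46·0.9753·0.1894 = 9.6392 − 8.4972 = 1.1420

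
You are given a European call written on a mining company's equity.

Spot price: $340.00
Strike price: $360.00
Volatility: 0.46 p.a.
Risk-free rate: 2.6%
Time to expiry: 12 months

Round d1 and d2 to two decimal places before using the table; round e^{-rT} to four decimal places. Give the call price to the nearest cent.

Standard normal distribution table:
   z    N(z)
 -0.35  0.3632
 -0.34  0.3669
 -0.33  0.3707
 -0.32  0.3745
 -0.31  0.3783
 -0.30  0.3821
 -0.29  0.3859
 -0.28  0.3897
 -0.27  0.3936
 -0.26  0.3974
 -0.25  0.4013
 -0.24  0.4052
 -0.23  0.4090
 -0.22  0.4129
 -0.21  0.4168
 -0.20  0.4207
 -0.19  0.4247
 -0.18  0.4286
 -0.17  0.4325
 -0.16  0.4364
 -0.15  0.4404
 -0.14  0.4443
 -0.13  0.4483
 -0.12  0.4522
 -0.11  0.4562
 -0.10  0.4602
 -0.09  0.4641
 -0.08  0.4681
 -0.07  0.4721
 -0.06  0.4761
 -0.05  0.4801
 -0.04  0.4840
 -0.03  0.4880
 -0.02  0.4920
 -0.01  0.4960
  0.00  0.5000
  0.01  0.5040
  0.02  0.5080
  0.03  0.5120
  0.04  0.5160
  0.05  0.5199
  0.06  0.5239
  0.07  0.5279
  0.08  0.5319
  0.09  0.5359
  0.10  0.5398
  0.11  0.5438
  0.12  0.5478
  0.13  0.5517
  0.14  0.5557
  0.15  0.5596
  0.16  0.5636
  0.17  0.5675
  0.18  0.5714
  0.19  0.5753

σ√T = 0.46·√1 = 0.4600
ln(S/K) + (r + σ²/2)T = ln(340/360) + (0.026 + 0.46²/2)·1 = -0.0572 + 0.1318 = 0.0746
d₁ = 0.0746 / 0.4600 = 0.1623 → 0.16
d₂ = d₁ − σ√T = 0.1623 − 0.4600 = -0.2977 → -0.30
e^(−rT) = e^(−0.026·1) = 0.9743
N(d₁) = N(0.16) = 0.5636;  N(d₂) = N(-0.30) = 0.3821
C = 340·0.5636 − 360·0.9743·0.3821 = 191.6240 − 134.0208 = 57.6032

$57.60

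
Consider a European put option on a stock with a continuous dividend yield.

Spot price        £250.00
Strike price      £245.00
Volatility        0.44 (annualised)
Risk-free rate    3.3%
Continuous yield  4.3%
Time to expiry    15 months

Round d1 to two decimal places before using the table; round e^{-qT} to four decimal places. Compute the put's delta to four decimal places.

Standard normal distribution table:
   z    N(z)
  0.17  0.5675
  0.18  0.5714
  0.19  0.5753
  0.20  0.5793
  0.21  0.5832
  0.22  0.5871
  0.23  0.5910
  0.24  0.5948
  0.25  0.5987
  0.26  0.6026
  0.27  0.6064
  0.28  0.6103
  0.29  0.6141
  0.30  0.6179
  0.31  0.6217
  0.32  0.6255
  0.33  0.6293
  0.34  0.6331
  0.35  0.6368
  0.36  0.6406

-0.3766

T = 1.25;  σ√T = 0.4919
d₁ = [ln(250/245) + (0.033 − 0.043 + 0.44²/2)·1.25] / 0.4919 = [0.0202 + 0.1085] / 0.4919 = 0.2616 ⇒ 0.26
N(d₁) = N(0.26) = 0.6026
Δ_put = exp(−qT)·(N(d₁) − 1) = 0.9477·(0.6026 − 1) = -0.3766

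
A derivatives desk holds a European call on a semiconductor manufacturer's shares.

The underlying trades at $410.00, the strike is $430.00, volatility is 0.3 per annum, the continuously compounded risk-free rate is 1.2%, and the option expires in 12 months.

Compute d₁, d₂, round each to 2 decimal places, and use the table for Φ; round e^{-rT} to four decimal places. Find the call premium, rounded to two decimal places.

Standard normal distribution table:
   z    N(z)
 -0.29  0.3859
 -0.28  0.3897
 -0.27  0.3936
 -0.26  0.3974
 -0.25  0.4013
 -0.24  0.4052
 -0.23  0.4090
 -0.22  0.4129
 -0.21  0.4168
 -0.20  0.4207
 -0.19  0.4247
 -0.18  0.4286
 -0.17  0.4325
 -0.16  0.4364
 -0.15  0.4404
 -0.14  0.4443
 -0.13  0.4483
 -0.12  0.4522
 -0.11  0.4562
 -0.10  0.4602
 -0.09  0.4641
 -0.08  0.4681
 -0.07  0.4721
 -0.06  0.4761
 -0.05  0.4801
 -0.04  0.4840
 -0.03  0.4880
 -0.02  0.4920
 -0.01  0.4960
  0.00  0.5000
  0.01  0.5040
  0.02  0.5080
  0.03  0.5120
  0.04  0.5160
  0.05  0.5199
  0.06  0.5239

T = 1;  σ√T = 0.3000
d₁ = [ln(410/430) + (0.012 + 0.3²/2)·1] / 0.3000 = [-0.0476 + 0.0570] / 0.3000 = 0.0312 → 0.03
d₂ = d₁ − σ√T = 0.0312 − 0.3000 = -0.2688 → -0.27
exp(−rT) = exp(−0.012·1) = 0.9881
N(d₁) = N(0.03) = 0.5120;  N(d₂) = N(-0.27) = 0.3936
C = 410·0.5120 − 430·0.9881·0.3936 = 209.9200 − 167.2339 = 42.6861

$42.69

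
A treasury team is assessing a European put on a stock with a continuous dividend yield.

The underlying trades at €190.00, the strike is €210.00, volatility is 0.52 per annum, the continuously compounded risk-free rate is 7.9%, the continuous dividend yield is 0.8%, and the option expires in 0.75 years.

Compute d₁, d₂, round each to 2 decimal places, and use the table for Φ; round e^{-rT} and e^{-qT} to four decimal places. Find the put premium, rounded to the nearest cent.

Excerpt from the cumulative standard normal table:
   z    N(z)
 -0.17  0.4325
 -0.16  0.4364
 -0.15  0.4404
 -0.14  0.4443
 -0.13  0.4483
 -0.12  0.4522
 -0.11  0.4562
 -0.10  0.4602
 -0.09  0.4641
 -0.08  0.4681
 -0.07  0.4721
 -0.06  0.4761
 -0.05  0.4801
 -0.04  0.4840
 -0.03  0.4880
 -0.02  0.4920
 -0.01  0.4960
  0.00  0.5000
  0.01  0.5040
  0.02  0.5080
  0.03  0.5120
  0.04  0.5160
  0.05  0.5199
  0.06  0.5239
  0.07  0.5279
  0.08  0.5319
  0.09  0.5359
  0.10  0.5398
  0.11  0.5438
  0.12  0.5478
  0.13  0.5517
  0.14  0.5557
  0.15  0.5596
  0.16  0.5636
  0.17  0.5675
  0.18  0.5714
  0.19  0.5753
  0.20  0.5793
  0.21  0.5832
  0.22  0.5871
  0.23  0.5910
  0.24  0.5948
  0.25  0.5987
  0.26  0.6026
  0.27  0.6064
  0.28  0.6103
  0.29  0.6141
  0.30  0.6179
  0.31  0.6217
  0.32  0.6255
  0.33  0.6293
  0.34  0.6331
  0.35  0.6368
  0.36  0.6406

σ√T = 0.52·√0.75 = 0.4503
d₁ = [ln(190/210) + (0.079 − 0.008 + 0.52²/2)·0.75] / 0.4503 = [-0.1001 + 0.1547] / 0.4503 = 0.1212 ⇒ 0.12
d₂ = d₁ − σ√T = 0.1212 − 0.4503 = -0.3292 ⇒ -0.33
exp(−qT) = exp(−0.008·0.75) = 0.9940;  exp(−rT) = exp(−0.079·0.75) = 0.9425
N(−d₂) = N(0.33) = 0.6293;  N(−d₁) = N(-0.12) = 0.4522
P = 210·0.9425·0.6293 − 190·0.9940·0.4522 = 124.5542 − 85.4025 = 39.1517

€39.15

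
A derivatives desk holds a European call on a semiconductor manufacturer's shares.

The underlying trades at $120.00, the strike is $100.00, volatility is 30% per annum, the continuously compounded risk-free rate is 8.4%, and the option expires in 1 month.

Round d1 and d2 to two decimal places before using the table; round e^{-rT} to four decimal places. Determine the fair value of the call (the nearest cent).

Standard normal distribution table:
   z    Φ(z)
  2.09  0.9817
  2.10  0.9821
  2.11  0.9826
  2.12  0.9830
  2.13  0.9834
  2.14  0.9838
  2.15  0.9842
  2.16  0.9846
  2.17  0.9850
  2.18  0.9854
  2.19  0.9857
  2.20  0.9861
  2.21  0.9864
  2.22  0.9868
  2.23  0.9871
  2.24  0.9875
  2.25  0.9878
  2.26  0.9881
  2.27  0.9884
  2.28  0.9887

$20.76

σ√T = 0.3 × 0.2887 = 0.0866
d₁ = [ln(120/100) + (0.084 + 0.3²/2)·0.08333] / 0.0866 = [0.1823 + 0.0107] / 0.0866 = 2.2294 which rounds to 2.23
d₂ = d₁ − σ√T = 2.2294 − 0.0866 = 2.1428 which rounds to 2.14
exp(−rT) = exp(−0.084·0.08333) = 0.9930
N(d₁) = N(2.23) = 0.9871;  N(d₂) = N(2.14) = 0.9838
C = 120·0.9871 − 100·0.9930·0.9838 = 118.4520 − 97.6913 = 20.7607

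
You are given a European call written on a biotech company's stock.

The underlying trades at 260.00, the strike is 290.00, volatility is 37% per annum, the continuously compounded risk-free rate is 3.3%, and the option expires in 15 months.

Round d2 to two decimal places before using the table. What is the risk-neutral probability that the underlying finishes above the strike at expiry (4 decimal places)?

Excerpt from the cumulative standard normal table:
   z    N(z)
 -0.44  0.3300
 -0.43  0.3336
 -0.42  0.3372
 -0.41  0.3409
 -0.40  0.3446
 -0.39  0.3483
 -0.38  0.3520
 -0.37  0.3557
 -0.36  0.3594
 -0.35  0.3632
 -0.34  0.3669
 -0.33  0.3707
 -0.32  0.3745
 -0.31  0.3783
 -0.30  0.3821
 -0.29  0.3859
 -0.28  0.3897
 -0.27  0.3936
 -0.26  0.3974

0.3557

σ√T = 0.37·√1.25 = 0.4137
d₁ = [ln(260/290) + (0.033 + 0.37²/2)·1.25] / 0.4137 = [-0.1092 + 0.1268] / 0.4137 = 0.0426 ⇒ 0.04
d₂ = d₁ − σ√T = 0.0426 − 0.4137 = -0.3711 ⇒ -0.37
Pr(exercise) under Q = N(d₂) = 0.3557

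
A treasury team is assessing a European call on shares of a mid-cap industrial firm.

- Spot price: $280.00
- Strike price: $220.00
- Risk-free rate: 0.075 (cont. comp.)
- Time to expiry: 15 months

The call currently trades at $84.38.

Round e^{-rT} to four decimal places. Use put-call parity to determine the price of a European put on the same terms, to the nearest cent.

$4.69

exp(−rT) = exp(−0.075·1.25) = 0.9105
Put-call parity: C − P = S − K·e^(−rT) = 280 − 220·0.9105 = 280 − 200.3100 = 79.6900
P = C − (C − P) = 84.38 − (79.6900) = 4.6900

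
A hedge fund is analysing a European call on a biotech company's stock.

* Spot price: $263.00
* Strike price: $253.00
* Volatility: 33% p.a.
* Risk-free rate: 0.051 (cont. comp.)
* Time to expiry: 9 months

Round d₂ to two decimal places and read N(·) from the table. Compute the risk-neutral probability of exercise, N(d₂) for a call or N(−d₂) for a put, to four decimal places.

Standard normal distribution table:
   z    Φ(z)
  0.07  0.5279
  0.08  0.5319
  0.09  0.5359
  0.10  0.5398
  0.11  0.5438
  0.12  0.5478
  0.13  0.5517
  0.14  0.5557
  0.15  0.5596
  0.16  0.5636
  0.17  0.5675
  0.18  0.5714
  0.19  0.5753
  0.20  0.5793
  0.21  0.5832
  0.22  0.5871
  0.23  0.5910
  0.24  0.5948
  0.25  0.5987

0.5517

T = 0.75;  σ√T = 0.2858
d₁ = [ln(263/253) + (0.051 + ½·0.33²)·0.75] / (σ√T) = (0.0388 + 0.0791) / 0.2858 = 0.4124 which rounds to 0.41
d₂ = 0.4124 − 0.2858 = 0.1266 which rounds to 0.13
Risk-neutral Pr[S_T > K] = N(d₂) = N(0.13) = 0.5517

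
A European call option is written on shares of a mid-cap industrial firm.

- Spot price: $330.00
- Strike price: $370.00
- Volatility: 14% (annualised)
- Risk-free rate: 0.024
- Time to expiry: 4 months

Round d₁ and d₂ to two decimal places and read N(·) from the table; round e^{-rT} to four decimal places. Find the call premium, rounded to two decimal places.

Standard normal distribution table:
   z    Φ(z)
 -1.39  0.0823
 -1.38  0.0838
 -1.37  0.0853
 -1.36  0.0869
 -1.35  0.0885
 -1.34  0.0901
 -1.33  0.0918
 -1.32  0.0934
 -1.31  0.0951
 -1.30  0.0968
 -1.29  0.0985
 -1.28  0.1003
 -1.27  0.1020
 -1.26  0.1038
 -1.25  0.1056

T = 0.3333;  σ√T = 0.0808
d₁ = [ln(330/370) + (0.024 + 0.14²/2)·0.3333] / 0.0808 = [-0.1144 + 0.0113] / 0.0808 = -1.2761 ≈ -1.28
d₂ = d₁ − σ√T = -1.2761 − 0.0808 = -1.3569 ≈ -1.36
exp(−rT) = exp(−0.024·0.3333) = 0.9920
C = 330·N(-1.28) − 370·0.9920·N(-1.36) = 330·0.1003 − 370·0.9920·0.0869 = 33.0990 − 31.8958 = 1.2032

$1.20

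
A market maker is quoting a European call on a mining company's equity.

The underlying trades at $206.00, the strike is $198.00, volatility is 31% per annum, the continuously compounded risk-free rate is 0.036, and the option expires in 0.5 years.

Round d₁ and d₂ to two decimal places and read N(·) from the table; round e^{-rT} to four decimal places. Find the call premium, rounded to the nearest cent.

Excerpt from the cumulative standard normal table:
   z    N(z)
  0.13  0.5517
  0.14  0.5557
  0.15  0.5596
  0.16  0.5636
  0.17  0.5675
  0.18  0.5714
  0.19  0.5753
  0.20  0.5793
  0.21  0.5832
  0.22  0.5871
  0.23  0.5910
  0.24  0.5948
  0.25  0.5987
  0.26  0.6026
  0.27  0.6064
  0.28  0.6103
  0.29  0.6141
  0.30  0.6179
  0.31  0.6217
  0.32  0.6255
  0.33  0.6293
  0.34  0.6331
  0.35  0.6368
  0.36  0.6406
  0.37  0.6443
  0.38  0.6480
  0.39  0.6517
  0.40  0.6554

σ√T = 0.31 × 0.7071 = 0.2192
d₁ = [ln(206/198) + (0.036 + ½·0.31²)·0.5] / (σ√T) = (0.0396 + 0.0420) / 0.2192 = 0.3724 ≈ 0.37
d₂ = 0.3724 − 0.2192 = 0.1532 ≈ 0.15
exp(−rT) = exp(−0.036·0.5) = 0.9822
N(d₁) = N(0.37) = 0.6443;  N(d₂) = N(0.15) = 0.5596
C = 206·0.6443 − 198·0.9822·0.5596 = 132.7258 − 108.8285 = 23.8973

$23.90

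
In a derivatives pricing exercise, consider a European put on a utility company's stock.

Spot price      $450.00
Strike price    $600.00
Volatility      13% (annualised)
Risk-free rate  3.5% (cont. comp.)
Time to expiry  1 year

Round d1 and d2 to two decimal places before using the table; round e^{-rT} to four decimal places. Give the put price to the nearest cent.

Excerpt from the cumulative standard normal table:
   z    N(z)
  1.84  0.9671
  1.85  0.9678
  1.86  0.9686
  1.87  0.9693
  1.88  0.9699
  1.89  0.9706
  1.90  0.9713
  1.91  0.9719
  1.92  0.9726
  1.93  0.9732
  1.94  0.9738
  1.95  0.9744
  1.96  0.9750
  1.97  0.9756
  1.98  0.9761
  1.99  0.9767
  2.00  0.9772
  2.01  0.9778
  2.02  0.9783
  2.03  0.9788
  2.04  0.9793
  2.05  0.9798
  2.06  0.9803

$130.04

T = 1;  σ√T = 0.1300
d₁ = [ln(450/600) + (0.035 + 0.13²/2)·1] / 0.1300 = [-0.2877 + 0.0435] / 0.1300 = -1.8787 ⇒ -1.88
d₂ = d₁ − σ√T = -1.8787 − 0.1300 = -2.0087 ⇒ -2.01
exp(−rT) = exp(−0.035·1) = 0.9656
P = 600·0.9656·N(2.01) − 450·N(1.88) = 600·0.9656·0.9778 − 450·0.9699 = 566.4982 − 436.4550 = 130.0432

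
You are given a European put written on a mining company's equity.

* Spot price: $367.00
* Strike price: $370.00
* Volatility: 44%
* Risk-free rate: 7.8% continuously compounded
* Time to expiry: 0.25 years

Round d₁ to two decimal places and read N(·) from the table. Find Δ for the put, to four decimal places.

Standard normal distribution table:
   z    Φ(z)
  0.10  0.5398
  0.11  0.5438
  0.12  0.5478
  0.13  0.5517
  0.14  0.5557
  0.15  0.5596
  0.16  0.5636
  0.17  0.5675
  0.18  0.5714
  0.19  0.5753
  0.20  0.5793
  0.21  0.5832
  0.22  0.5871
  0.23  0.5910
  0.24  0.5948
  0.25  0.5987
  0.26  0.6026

σ√T = 0.44·√0.25 = 0.2200
ln(S/K) + (r + σ²/2)T = ln(367/370) + (0.078 + 0.44²/2)·0.25 = -0.0081 + 0.0437 = 0.0356
d₁ = 0.0356 / 0.2200 = 0.1616 which rounds to 0.16
N(d₁) = N(0.16) = 0.5636
Δ_put = N(d₁) − 1 = 0.5636 − 1 = -0.4364

-0.4364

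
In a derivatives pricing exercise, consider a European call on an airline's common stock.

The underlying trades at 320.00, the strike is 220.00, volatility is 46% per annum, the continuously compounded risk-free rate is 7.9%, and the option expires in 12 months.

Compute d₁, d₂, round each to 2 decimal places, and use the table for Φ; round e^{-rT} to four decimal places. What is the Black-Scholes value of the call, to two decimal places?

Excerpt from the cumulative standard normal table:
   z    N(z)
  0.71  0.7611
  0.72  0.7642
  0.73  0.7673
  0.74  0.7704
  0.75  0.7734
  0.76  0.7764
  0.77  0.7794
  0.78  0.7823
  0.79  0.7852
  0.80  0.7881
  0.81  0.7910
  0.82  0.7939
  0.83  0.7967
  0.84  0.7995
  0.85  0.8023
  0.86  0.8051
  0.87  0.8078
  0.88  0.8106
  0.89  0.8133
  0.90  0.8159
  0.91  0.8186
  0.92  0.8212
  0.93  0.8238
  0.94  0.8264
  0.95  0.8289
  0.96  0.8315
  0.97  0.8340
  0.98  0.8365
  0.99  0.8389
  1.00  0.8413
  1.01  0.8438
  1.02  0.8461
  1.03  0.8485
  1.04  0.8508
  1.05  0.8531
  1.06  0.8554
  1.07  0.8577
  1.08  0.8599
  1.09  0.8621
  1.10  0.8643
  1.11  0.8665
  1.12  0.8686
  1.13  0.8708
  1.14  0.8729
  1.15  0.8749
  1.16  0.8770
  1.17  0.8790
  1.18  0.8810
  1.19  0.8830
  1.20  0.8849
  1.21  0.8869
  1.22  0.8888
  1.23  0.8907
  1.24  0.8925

σ√T = 0.46·√1 = 0.4600
d₁ = [ln(320/220) + (0.079 + 0.46²/2)·1] / 0.4600 = [0.3747 + 0.1848] / 0.4600 = 1.2163 → 1.22
d₂ = d₁ − σ√T = 1.2163 − 0.4600 = 0.7563 → 0.76
e^(−rT) = e^(−0.079·1) = 0.9240
C = 320·N(1.22) − 220·0.9240·N(0.76) = 320·0.8888 − 220·0.9240·0.7764 = 284.4160 − 157.8266 = 126.5894

126.59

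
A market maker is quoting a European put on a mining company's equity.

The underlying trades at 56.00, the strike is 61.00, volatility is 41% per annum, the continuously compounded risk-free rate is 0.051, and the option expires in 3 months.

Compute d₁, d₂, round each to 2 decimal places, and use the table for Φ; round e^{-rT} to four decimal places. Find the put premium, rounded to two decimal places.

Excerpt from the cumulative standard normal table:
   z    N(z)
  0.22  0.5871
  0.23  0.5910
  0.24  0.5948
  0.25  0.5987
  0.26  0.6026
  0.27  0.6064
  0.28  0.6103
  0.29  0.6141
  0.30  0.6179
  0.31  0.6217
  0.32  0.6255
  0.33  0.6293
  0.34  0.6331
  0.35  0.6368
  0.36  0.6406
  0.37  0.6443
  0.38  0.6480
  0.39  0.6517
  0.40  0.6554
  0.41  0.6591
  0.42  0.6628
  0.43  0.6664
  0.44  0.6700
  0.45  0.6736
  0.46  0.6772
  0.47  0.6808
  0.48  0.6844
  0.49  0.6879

σ√T = 0.41·√0.25 = 0.2050
d₁ = [ln(56/61) + (0.051 + 0.41²/2)·0.25] / 0.2050 = [-0.0855 + 0.0338] / 0.2050 = -0.2525 → -0.25
d₂ = d₁ − σ√T = -0.2525 − 0.2050 = -0.4575 → -0.46
exp(−rT) = exp(−0.051·0.25) = 0.9873
P = 61·0.9873·N(0.46) − 56·N(0.25) = 61·0.9873·0.6772 − 56·0.5987 = 40.7846 − 33.5272 = 7.2574

7.26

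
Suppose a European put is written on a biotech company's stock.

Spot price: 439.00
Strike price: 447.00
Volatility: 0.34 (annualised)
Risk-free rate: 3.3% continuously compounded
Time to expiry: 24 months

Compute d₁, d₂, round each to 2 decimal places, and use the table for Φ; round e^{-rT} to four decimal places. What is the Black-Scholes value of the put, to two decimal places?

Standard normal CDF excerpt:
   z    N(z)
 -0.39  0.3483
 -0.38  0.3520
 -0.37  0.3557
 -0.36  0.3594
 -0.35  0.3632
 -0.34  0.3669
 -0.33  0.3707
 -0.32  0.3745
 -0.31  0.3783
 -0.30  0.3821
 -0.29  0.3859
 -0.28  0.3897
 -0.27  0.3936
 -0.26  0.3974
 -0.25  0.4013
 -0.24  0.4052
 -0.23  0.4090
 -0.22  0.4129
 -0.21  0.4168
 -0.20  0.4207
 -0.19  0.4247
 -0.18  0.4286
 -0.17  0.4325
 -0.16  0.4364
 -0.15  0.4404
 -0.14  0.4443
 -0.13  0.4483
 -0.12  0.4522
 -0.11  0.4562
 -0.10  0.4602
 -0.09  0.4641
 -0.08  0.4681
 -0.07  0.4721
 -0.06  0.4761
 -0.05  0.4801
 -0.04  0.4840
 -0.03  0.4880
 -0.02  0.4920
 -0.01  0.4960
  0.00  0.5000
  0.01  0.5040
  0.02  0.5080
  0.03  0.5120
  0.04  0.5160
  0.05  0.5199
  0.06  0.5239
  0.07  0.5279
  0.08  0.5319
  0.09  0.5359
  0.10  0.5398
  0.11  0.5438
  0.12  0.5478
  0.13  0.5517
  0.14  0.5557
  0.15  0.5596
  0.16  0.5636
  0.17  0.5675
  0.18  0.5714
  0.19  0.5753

σ√T = 0.34 × 1.4142 = 0.4808
d₁ = [ln(439/447) + (0.033 + 0.34²/2)·2] / 0.4808 = [-0.0181 + 0.1816] / 0.4808 = 0.3401 → 0.34
d₂ = d₁ − σ√T = 0.3401 − 0.4808 = -0.1407 → -0.14
e^(−rT) = e^(−0.033·2) = 0.9361
N(−d₂) = N(0.14) = 0.5557;  N(−d₁) = N(-0.34) = 0.3669
P = 447·0.9361·0.5557 − 439·0.3669 = 232.5253 − 161.0691 = 71.4562

71.46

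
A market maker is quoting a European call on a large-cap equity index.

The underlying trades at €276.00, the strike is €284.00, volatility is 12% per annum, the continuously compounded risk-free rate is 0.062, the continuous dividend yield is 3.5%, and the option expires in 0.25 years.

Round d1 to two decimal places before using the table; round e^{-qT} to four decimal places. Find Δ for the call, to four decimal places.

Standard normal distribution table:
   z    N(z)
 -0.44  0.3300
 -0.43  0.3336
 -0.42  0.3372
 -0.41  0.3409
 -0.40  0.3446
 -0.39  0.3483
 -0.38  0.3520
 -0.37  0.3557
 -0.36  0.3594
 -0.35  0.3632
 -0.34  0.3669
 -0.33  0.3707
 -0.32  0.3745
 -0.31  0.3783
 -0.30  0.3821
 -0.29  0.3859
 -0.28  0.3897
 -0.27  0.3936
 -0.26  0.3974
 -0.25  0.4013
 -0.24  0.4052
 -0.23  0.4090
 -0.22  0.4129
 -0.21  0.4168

σ√T = 0.12 × 0.5000 = 0.0600
d₁ = [ln(276/284) + (0.062 − 0.035 + 0.12²/2)·0.25] / 0.0600 = [-0.0286 + 0.0085] / 0.0600 = -0.3337 which rounds to -0.33
N(d₁) = N(-0.33) = 0.3707
Δ_call = e^(−qT)·N(d₁) = 0.9913·0.3707 = 0.3675

0.3675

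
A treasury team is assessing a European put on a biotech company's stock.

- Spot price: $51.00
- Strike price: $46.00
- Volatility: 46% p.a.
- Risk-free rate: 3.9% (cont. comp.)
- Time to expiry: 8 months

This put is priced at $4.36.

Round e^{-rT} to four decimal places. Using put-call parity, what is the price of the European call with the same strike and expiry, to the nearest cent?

exp(−rT) = exp(−0.039·0.6667) = 0.9743
Put-call parity: C − P = S − K·e^(−rT) = 51 − 46·0.9743 = 51 − 44.8178 = 6.1822
C = P + (C − P) = 4.36 + (6.1822) = 10.5422

$10.54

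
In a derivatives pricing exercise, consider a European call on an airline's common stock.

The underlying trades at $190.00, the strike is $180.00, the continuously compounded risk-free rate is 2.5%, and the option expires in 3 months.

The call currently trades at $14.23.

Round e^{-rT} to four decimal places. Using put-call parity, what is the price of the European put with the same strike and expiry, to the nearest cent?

$3.11

exp(−rT) = exp(−0.025·0.25) = 0.9938
Put-call parity: C − P = S − K·e^(−rT) = 190 − 180·0.9938 = 190 − 178.8840 = 11.1160
P = C − (C − P) = 14.23 − (11.1160) = 3.1140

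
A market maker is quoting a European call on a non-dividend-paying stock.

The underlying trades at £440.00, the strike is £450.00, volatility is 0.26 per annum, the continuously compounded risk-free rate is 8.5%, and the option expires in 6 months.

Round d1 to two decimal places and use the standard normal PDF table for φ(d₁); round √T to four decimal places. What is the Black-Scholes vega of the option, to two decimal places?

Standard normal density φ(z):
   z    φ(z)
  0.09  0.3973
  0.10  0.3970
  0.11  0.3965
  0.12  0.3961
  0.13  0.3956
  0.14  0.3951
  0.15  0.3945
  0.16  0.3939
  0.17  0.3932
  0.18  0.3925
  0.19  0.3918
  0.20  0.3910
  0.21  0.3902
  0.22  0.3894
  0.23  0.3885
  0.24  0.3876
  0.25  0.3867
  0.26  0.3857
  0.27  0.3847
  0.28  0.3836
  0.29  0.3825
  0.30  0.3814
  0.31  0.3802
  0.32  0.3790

121.65

T = 0.5;  σ√T = 0.1838
d₁ = [ln(440/450) + (0.085 + 0.26²/2)·0.5] / 0.1838 = [-0.0225 + 0.0594] / 0.1838 = 0.2009 ⇒ 0.20
√T = √0.5 = 0.7071
φ(d₁) = φ(0.20) = 0.3910
vega = S·φ(d₁)·√T = 440·0.3910·0.7071 = 121.6495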